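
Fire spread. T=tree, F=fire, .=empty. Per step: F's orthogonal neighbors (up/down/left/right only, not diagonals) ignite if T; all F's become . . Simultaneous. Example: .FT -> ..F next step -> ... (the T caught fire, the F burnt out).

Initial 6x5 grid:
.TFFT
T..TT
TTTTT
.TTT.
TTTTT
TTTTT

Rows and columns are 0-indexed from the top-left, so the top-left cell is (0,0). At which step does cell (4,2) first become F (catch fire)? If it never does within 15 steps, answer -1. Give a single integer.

Step 1: cell (4,2)='T' (+3 fires, +2 burnt)
Step 2: cell (4,2)='T' (+2 fires, +3 burnt)
Step 3: cell (4,2)='T' (+3 fires, +2 burnt)
Step 4: cell (4,2)='T' (+3 fires, +3 burnt)
Step 5: cell (4,2)='F' (+5 fires, +3 burnt)
  -> target ignites at step 5
Step 6: cell (4,2)='.' (+4 fires, +5 burnt)
Step 7: cell (4,2)='.' (+2 fires, +4 burnt)
Step 8: cell (4,2)='.' (+1 fires, +2 burnt)
Step 9: cell (4,2)='.' (+0 fires, +1 burnt)
  fire out at step 9

5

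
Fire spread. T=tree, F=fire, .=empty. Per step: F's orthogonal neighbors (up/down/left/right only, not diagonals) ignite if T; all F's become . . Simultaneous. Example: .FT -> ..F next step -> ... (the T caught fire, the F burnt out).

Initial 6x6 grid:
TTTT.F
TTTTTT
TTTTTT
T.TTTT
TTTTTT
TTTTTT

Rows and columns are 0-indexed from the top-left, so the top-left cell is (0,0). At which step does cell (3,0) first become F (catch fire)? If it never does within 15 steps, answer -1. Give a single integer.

Step 1: cell (3,0)='T' (+1 fires, +1 burnt)
Step 2: cell (3,0)='T' (+2 fires, +1 burnt)
Step 3: cell (3,0)='T' (+3 fires, +2 burnt)
Step 4: cell (3,0)='T' (+5 fires, +3 burnt)
Step 5: cell (3,0)='T' (+6 fires, +5 burnt)
Step 6: cell (3,0)='T' (+6 fires, +6 burnt)
Step 7: cell (3,0)='T' (+4 fires, +6 burnt)
Step 8: cell (3,0)='F' (+3 fires, +4 burnt)
  -> target ignites at step 8
Step 9: cell (3,0)='.' (+2 fires, +3 burnt)
Step 10: cell (3,0)='.' (+1 fires, +2 burnt)
Step 11: cell (3,0)='.' (+0 fires, +1 burnt)
  fire out at step 11

8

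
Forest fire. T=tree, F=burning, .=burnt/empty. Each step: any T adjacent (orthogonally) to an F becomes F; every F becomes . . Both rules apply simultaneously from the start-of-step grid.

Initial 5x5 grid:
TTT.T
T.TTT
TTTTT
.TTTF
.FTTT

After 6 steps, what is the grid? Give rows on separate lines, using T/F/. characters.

Step 1: 5 trees catch fire, 2 burn out
  TTT.T
  T.TTT
  TTTTF
  .FTF.
  ..FTF
Step 2: 5 trees catch fire, 5 burn out
  TTT.T
  T.TTF
  TFTF.
  ..F..
  ...F.
Step 3: 4 trees catch fire, 5 burn out
  TTT.F
  T.TF.
  F.F..
  .....
  .....
Step 4: 2 trees catch fire, 4 burn out
  TTT..
  F.F..
  .....
  .....
  .....
Step 5: 2 trees catch fire, 2 burn out
  FTF..
  .....
  .....
  .....
  .....
Step 6: 1 trees catch fire, 2 burn out
  .F...
  .....
  .....
  .....
  .....

.F...
.....
.....
.....
.....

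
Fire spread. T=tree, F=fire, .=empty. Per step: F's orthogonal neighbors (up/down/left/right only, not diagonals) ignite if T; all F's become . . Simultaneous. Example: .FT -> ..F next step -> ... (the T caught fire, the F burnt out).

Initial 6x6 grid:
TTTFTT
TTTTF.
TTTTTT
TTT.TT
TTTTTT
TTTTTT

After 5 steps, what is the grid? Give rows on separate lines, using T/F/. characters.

Step 1: 4 trees catch fire, 2 burn out
  TTF.FT
  TTTF..
  TTTTFT
  TTT.TT
  TTTTTT
  TTTTTT
Step 2: 6 trees catch fire, 4 burn out
  TF...F
  TTF...
  TTTF.F
  TTT.FT
  TTTTTT
  TTTTTT
Step 3: 5 trees catch fire, 6 burn out
  F.....
  TF....
  TTF...
  TTT..F
  TTTTFT
  TTTTTT
Step 4: 6 trees catch fire, 5 burn out
  ......
  F.....
  TF....
  TTF...
  TTTF.F
  TTTTFT
Step 5: 5 trees catch fire, 6 burn out
  ......
  ......
  F.....
  TF....
  TTF...
  TTTF.F

......
......
F.....
TF....
TTF...
TTTF.F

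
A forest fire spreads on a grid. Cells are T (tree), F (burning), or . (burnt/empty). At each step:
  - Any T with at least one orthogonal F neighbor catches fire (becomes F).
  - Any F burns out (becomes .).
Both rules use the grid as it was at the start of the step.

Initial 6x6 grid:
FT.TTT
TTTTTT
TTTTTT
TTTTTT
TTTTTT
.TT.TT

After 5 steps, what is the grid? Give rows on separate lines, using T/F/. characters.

Step 1: 2 trees catch fire, 1 burn out
  .F.TTT
  FTTTTT
  TTTTTT
  TTTTTT
  TTTTTT
  .TT.TT
Step 2: 2 trees catch fire, 2 burn out
  ...TTT
  .FTTTT
  FTTTTT
  TTTTTT
  TTTTTT
  .TT.TT
Step 3: 3 trees catch fire, 2 burn out
  ...TTT
  ..FTTT
  .FTTTT
  FTTTTT
  TTTTTT
  .TT.TT
Step 4: 4 trees catch fire, 3 burn out
  ...TTT
  ...FTT
  ..FTTT
  .FTTTT
  FTTTTT
  .TT.TT
Step 5: 5 trees catch fire, 4 burn out
  ...FTT
  ....FT
  ...FTT
  ..FTTT
  .FTTTT
  .TT.TT

...FTT
....FT
...FTT
..FTTT
.FTTTT
.TT.TT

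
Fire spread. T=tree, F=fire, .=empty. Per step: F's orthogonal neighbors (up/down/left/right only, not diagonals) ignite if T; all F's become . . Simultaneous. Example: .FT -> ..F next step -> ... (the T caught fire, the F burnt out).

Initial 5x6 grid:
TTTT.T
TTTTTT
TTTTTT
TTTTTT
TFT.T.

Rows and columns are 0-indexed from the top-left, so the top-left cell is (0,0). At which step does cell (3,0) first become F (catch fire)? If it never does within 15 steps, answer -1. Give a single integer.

Step 1: cell (3,0)='T' (+3 fires, +1 burnt)
Step 2: cell (3,0)='F' (+3 fires, +3 burnt)
  -> target ignites at step 2
Step 3: cell (3,0)='.' (+4 fires, +3 burnt)
Step 4: cell (3,0)='.' (+5 fires, +4 burnt)
Step 5: cell (3,0)='.' (+6 fires, +5 burnt)
Step 6: cell (3,0)='.' (+3 fires, +6 burnt)
Step 7: cell (3,0)='.' (+1 fires, +3 burnt)
Step 8: cell (3,0)='.' (+1 fires, +1 burnt)
Step 9: cell (3,0)='.' (+0 fires, +1 burnt)
  fire out at step 9

2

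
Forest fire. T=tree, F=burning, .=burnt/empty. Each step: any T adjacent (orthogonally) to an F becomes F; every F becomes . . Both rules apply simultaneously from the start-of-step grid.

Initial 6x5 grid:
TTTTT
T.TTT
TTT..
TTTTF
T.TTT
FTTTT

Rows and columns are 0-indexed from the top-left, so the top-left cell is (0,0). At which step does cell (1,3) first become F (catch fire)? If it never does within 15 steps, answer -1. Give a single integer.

Step 1: cell (1,3)='T' (+4 fires, +2 burnt)
Step 2: cell (1,3)='T' (+5 fires, +4 burnt)
Step 3: cell (1,3)='T' (+5 fires, +5 burnt)
Step 4: cell (1,3)='T' (+3 fires, +5 burnt)
Step 5: cell (1,3)='F' (+3 fires, +3 burnt)
  -> target ignites at step 5
Step 6: cell (1,3)='.' (+3 fires, +3 burnt)
Step 7: cell (1,3)='.' (+1 fires, +3 burnt)
Step 8: cell (1,3)='.' (+0 fires, +1 burnt)
  fire out at step 8

5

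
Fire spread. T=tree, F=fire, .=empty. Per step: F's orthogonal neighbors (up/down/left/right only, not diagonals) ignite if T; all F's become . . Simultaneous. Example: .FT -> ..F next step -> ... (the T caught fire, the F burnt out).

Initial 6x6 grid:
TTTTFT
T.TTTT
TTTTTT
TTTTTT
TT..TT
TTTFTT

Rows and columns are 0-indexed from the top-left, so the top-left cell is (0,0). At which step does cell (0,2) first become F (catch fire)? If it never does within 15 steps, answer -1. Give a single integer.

Step 1: cell (0,2)='T' (+5 fires, +2 burnt)
Step 2: cell (0,2)='F' (+7 fires, +5 burnt)
  -> target ignites at step 2
Step 3: cell (0,2)='.' (+8 fires, +7 burnt)
Step 4: cell (0,2)='.' (+6 fires, +8 burnt)
Step 5: cell (0,2)='.' (+4 fires, +6 burnt)
Step 6: cell (0,2)='.' (+1 fires, +4 burnt)
Step 7: cell (0,2)='.' (+0 fires, +1 burnt)
  fire out at step 7

2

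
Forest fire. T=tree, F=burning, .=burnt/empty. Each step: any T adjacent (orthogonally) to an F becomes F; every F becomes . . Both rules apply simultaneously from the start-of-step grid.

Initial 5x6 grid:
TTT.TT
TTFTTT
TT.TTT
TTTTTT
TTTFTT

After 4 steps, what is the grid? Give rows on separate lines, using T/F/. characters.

Step 1: 6 trees catch fire, 2 burn out
  TTF.TT
  TF.FTT
  TT.TTT
  TTTFTT
  TTF.FT
Step 2: 9 trees catch fire, 6 burn out
  TF..TT
  F...FT
  TF.FTT
  TTF.FT
  TF...F
Step 3: 8 trees catch fire, 9 burn out
  F...FT
  .....F
  F...FT
  TF...F
  F.....
Step 4: 3 trees catch fire, 8 burn out
  .....F
  ......
  .....F
  F.....
  ......

.....F
......
.....F
F.....
......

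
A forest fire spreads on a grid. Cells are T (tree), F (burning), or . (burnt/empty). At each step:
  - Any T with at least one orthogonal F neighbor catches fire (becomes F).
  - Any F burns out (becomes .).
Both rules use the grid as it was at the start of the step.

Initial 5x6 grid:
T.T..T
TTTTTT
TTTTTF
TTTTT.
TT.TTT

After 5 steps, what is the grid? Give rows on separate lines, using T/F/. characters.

Step 1: 2 trees catch fire, 1 burn out
  T.T..T
  TTTTTF
  TTTTF.
  TTTTT.
  TT.TTT
Step 2: 4 trees catch fire, 2 burn out
  T.T..F
  TTTTF.
  TTTF..
  TTTTF.
  TT.TTT
Step 3: 4 trees catch fire, 4 burn out
  T.T...
  TTTF..
  TTF...
  TTTF..
  TT.TFT
Step 4: 5 trees catch fire, 4 burn out
  T.T...
  TTF...
  TF....
  TTF...
  TT.F.F
Step 5: 4 trees catch fire, 5 burn out
  T.F...
  TF....
  F.....
  TF....
  TT....

T.F...
TF....
F.....
TF....
TT....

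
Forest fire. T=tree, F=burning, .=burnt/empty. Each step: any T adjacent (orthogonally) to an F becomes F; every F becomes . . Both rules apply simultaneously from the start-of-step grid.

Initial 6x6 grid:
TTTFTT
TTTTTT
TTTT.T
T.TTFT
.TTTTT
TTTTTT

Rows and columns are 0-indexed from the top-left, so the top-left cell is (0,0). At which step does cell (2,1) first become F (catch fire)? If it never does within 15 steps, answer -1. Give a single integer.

Step 1: cell (2,1)='T' (+6 fires, +2 burnt)
Step 2: cell (2,1)='T' (+10 fires, +6 burnt)
Step 3: cell (2,1)='T' (+7 fires, +10 burnt)
Step 4: cell (2,1)='F' (+4 fires, +7 burnt)
  -> target ignites at step 4
Step 5: cell (2,1)='.' (+2 fires, +4 burnt)
Step 6: cell (2,1)='.' (+2 fires, +2 burnt)
Step 7: cell (2,1)='.' (+0 fires, +2 burnt)
  fire out at step 7

4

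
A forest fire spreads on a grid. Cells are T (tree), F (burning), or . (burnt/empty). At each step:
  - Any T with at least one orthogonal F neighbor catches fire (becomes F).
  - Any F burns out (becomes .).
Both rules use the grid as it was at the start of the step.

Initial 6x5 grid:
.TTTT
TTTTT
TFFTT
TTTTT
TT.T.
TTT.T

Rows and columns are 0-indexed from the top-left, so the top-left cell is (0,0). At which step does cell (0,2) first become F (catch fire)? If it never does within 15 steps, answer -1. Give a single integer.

Step 1: cell (0,2)='T' (+6 fires, +2 burnt)
Step 2: cell (0,2)='F' (+8 fires, +6 burnt)
  -> target ignites at step 2
Step 3: cell (0,2)='.' (+6 fires, +8 burnt)
Step 4: cell (0,2)='.' (+3 fires, +6 burnt)
Step 5: cell (0,2)='.' (+0 fires, +3 burnt)
  fire out at step 5

2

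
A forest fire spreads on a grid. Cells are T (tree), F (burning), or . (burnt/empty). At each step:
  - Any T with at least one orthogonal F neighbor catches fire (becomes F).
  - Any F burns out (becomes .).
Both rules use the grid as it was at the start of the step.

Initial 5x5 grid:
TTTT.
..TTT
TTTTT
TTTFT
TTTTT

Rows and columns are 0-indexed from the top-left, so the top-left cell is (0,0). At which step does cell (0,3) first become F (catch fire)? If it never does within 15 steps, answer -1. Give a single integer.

Step 1: cell (0,3)='T' (+4 fires, +1 burnt)
Step 2: cell (0,3)='T' (+6 fires, +4 burnt)
Step 3: cell (0,3)='F' (+6 fires, +6 burnt)
  -> target ignites at step 3
Step 4: cell (0,3)='.' (+3 fires, +6 burnt)
Step 5: cell (0,3)='.' (+1 fires, +3 burnt)
Step 6: cell (0,3)='.' (+1 fires, +1 burnt)
Step 7: cell (0,3)='.' (+0 fires, +1 burnt)
  fire out at step 7

3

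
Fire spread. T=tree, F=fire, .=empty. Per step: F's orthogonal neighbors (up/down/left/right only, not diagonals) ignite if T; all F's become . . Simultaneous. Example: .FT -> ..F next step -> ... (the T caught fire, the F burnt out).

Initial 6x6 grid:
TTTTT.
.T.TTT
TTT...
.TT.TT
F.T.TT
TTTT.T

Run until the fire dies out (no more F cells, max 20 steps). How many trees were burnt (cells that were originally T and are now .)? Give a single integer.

Step 1: +1 fires, +1 burnt (F count now 1)
Step 2: +1 fires, +1 burnt (F count now 1)
Step 3: +1 fires, +1 burnt (F count now 1)
Step 4: +2 fires, +1 burnt (F count now 2)
Step 5: +1 fires, +2 burnt (F count now 1)
Step 6: +2 fires, +1 burnt (F count now 2)
Step 7: +1 fires, +2 burnt (F count now 1)
Step 8: +2 fires, +1 burnt (F count now 2)
Step 9: +1 fires, +2 burnt (F count now 1)
Step 10: +2 fires, +1 burnt (F count now 2)
Step 11: +1 fires, +2 burnt (F count now 1)
Step 12: +2 fires, +1 burnt (F count now 2)
Step 13: +1 fires, +2 burnt (F count now 1)
Step 14: +1 fires, +1 burnt (F count now 1)
Step 15: +0 fires, +1 burnt (F count now 0)
Fire out after step 15
Initially T: 24, now '.': 31
Total burnt (originally-T cells now '.'): 19

Answer: 19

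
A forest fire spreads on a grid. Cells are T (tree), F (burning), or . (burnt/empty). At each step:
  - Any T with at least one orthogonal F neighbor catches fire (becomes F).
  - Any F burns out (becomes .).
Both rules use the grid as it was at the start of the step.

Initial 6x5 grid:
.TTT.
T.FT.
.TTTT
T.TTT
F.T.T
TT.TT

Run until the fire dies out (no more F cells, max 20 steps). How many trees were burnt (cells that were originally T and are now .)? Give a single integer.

Answer: 18

Derivation:
Step 1: +5 fires, +2 burnt (F count now 5)
Step 2: +6 fires, +5 burnt (F count now 6)
Step 3: +3 fires, +6 burnt (F count now 3)
Step 4: +1 fires, +3 burnt (F count now 1)
Step 5: +1 fires, +1 burnt (F count now 1)
Step 6: +1 fires, +1 burnt (F count now 1)
Step 7: +1 fires, +1 burnt (F count now 1)
Step 8: +0 fires, +1 burnt (F count now 0)
Fire out after step 8
Initially T: 19, now '.': 29
Total burnt (originally-T cells now '.'): 18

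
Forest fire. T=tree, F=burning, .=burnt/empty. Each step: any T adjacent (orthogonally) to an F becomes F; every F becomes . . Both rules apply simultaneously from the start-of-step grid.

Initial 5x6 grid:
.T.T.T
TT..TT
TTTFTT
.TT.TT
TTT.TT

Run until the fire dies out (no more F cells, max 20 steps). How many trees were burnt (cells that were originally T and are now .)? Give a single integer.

Step 1: +2 fires, +1 burnt (F count now 2)
Step 2: +5 fires, +2 burnt (F count now 5)
Step 3: +7 fires, +5 burnt (F count now 7)
Step 4: +5 fires, +7 burnt (F count now 5)
Step 5: +1 fires, +5 burnt (F count now 1)
Step 6: +0 fires, +1 burnt (F count now 0)
Fire out after step 6
Initially T: 21, now '.': 29
Total burnt (originally-T cells now '.'): 20

Answer: 20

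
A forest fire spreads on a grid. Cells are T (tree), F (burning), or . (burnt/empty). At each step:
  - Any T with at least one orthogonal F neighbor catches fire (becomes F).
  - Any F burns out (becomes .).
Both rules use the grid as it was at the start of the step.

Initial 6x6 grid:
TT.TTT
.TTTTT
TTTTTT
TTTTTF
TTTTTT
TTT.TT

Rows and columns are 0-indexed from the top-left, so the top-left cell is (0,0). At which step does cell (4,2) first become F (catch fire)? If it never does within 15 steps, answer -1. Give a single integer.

Step 1: cell (4,2)='T' (+3 fires, +1 burnt)
Step 2: cell (4,2)='T' (+5 fires, +3 burnt)
Step 3: cell (4,2)='T' (+6 fires, +5 burnt)
Step 4: cell (4,2)='F' (+5 fires, +6 burnt)
  -> target ignites at step 4
Step 5: cell (4,2)='.' (+6 fires, +5 burnt)
Step 6: cell (4,2)='.' (+4 fires, +6 burnt)
Step 7: cell (4,2)='.' (+2 fires, +4 burnt)
Step 8: cell (4,2)='.' (+1 fires, +2 burnt)
Step 9: cell (4,2)='.' (+0 fires, +1 burnt)
  fire out at step 9

4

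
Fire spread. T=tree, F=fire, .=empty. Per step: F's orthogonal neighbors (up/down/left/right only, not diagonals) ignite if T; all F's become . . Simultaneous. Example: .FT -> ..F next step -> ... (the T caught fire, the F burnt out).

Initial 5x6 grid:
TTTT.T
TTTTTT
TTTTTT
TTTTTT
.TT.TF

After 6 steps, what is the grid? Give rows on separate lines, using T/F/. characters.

Step 1: 2 trees catch fire, 1 burn out
  TTTT.T
  TTTTTT
  TTTTTT
  TTTTTF
  .TT.F.
Step 2: 2 trees catch fire, 2 burn out
  TTTT.T
  TTTTTT
  TTTTTF
  TTTTF.
  .TT...
Step 3: 3 trees catch fire, 2 burn out
  TTTT.T
  TTTTTF
  TTTTF.
  TTTF..
  .TT...
Step 4: 4 trees catch fire, 3 burn out
  TTTT.F
  TTTTF.
  TTTF..
  TTF...
  .TT...
Step 5: 4 trees catch fire, 4 burn out
  TTTT..
  TTTF..
  TTF...
  TF....
  .TF...
Step 6: 5 trees catch fire, 4 burn out
  TTTF..
  TTF...
  TF....
  F.....
  .F....

TTTF..
TTF...
TF....
F.....
.F....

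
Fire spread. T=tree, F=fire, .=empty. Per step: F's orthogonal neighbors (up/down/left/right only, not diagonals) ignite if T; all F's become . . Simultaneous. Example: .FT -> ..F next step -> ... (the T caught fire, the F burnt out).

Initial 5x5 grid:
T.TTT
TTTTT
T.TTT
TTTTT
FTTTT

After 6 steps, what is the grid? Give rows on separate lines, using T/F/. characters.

Step 1: 2 trees catch fire, 1 burn out
  T.TTT
  TTTTT
  T.TTT
  FTTTT
  .FTTT
Step 2: 3 trees catch fire, 2 burn out
  T.TTT
  TTTTT
  F.TTT
  .FTTT
  ..FTT
Step 3: 3 trees catch fire, 3 burn out
  T.TTT
  FTTTT
  ..TTT
  ..FTT
  ...FT
Step 4: 5 trees catch fire, 3 burn out
  F.TTT
  .FTTT
  ..FTT
  ...FT
  ....F
Step 5: 3 trees catch fire, 5 burn out
  ..TTT
  ..FTT
  ...FT
  ....F
  .....
Step 6: 3 trees catch fire, 3 burn out
  ..FTT
  ...FT
  ....F
  .....
  .....

..FTT
...FT
....F
.....
.....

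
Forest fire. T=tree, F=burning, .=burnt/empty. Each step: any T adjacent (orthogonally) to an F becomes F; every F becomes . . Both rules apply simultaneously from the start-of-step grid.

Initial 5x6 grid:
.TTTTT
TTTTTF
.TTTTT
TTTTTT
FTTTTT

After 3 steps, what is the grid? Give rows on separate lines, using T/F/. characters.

Step 1: 5 trees catch fire, 2 burn out
  .TTTTF
  TTTTF.
  .TTTTF
  FTTTTT
  .FTTTT
Step 2: 6 trees catch fire, 5 burn out
  .TTTF.
  TTTF..
  .TTTF.
  .FTTTF
  ..FTTT
Step 3: 8 trees catch fire, 6 burn out
  .TTF..
  TTF...
  .FTF..
  ..FTF.
  ...FTF

.TTF..
TTF...
.FTF..
..FTF.
...FTF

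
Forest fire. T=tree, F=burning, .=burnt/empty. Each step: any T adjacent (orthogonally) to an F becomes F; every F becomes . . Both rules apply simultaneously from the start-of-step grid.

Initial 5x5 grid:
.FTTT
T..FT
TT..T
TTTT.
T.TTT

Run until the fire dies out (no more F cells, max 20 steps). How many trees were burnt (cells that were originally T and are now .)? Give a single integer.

Step 1: +3 fires, +2 burnt (F count now 3)
Step 2: +2 fires, +3 burnt (F count now 2)
Step 3: +0 fires, +2 burnt (F count now 0)
Fire out after step 3
Initially T: 16, now '.': 14
Total burnt (originally-T cells now '.'): 5

Answer: 5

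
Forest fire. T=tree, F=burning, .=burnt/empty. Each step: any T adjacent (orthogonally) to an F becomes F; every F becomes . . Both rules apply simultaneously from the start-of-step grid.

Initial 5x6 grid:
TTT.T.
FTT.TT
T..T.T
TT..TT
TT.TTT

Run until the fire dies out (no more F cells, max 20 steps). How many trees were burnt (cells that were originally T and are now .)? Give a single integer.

Step 1: +3 fires, +1 burnt (F count now 3)
Step 2: +3 fires, +3 burnt (F count now 3)
Step 3: +3 fires, +3 burnt (F count now 3)
Step 4: +1 fires, +3 burnt (F count now 1)
Step 5: +0 fires, +1 burnt (F count now 0)
Fire out after step 5
Initially T: 20, now '.': 20
Total burnt (originally-T cells now '.'): 10

Answer: 10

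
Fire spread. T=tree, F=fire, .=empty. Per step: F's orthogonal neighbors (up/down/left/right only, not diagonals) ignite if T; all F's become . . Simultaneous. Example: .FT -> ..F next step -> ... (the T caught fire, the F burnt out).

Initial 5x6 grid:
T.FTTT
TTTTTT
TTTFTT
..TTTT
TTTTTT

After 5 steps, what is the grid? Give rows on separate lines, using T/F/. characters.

Step 1: 6 trees catch fire, 2 burn out
  T..FTT
  TTFFTT
  TTF.FT
  ..TFTT
  TTTTTT
Step 2: 8 trees catch fire, 6 burn out
  T...FT
  TF..FT
  TF...F
  ..F.FT
  TTTFTT
Step 3: 7 trees catch fire, 8 burn out
  T....F
  F....F
  F.....
  .....F
  TTF.FT
Step 4: 3 trees catch fire, 7 burn out
  F.....
  ......
  ......
  ......
  TF...F
Step 5: 1 trees catch fire, 3 burn out
  ......
  ......
  ......
  ......
  F.....

......
......
......
......
F.....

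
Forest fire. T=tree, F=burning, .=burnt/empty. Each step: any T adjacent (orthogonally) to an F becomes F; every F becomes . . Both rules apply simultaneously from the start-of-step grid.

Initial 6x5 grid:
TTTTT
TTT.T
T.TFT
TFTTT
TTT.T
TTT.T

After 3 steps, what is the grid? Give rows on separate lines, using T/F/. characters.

Step 1: 6 trees catch fire, 2 burn out
  TTTTT
  TTT.T
  T.F.F
  F.FFT
  TFT.T
  TTT.T
Step 2: 7 trees catch fire, 6 burn out
  TTTTT
  TTF.F
  F....
  ....F
  F.F.T
  TFT.T
Step 3: 7 trees catch fire, 7 burn out
  TTFTF
  FF...
  .....
  .....
  ....F
  F.F.T

TTFTF
FF...
.....
.....
....F
F.F.T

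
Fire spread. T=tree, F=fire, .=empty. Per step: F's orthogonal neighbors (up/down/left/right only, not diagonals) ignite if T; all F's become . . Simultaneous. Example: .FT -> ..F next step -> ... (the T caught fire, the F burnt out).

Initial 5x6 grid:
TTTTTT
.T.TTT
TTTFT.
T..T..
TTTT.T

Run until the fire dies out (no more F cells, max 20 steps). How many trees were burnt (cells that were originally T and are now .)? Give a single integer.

Answer: 20

Derivation:
Step 1: +4 fires, +1 burnt (F count now 4)
Step 2: +4 fires, +4 burnt (F count now 4)
Step 3: +6 fires, +4 burnt (F count now 6)
Step 4: +4 fires, +6 burnt (F count now 4)
Step 5: +2 fires, +4 burnt (F count now 2)
Step 6: +0 fires, +2 burnt (F count now 0)
Fire out after step 6
Initially T: 21, now '.': 29
Total burnt (originally-T cells now '.'): 20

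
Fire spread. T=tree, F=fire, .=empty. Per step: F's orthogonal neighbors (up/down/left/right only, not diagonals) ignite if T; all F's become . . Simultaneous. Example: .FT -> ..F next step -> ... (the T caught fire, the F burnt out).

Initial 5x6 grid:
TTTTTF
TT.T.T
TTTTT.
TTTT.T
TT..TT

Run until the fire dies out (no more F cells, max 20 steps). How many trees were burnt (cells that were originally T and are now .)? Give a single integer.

Step 1: +2 fires, +1 burnt (F count now 2)
Step 2: +1 fires, +2 burnt (F count now 1)
Step 3: +2 fires, +1 burnt (F count now 2)
Step 4: +2 fires, +2 burnt (F count now 2)
Step 5: +5 fires, +2 burnt (F count now 5)
Step 6: +3 fires, +5 burnt (F count now 3)
Step 7: +2 fires, +3 burnt (F count now 2)
Step 8: +2 fires, +2 burnt (F count now 2)
Step 9: +1 fires, +2 burnt (F count now 1)
Step 10: +0 fires, +1 burnt (F count now 0)
Fire out after step 10
Initially T: 23, now '.': 27
Total burnt (originally-T cells now '.'): 20

Answer: 20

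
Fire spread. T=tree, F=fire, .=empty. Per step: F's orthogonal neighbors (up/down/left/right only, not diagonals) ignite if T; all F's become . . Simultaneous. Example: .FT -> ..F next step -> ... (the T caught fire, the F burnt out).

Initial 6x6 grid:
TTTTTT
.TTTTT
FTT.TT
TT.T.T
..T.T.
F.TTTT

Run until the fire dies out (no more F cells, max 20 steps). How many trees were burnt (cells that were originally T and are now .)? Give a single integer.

Step 1: +2 fires, +2 burnt (F count now 2)
Step 2: +3 fires, +2 burnt (F count now 3)
Step 3: +2 fires, +3 burnt (F count now 2)
Step 4: +3 fires, +2 burnt (F count now 3)
Step 5: +2 fires, +3 burnt (F count now 2)
Step 6: +3 fires, +2 burnt (F count now 3)
Step 7: +2 fires, +3 burnt (F count now 2)
Step 8: +1 fires, +2 burnt (F count now 1)
Step 9: +0 fires, +1 burnt (F count now 0)
Fire out after step 9
Initially T: 25, now '.': 29
Total burnt (originally-T cells now '.'): 18

Answer: 18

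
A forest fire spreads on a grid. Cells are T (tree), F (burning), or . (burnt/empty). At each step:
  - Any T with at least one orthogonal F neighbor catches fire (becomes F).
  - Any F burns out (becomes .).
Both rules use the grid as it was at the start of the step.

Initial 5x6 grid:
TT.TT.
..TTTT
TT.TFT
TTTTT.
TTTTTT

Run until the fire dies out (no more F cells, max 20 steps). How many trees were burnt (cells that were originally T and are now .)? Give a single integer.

Step 1: +4 fires, +1 burnt (F count now 4)
Step 2: +5 fires, +4 burnt (F count now 5)
Step 3: +5 fires, +5 burnt (F count now 5)
Step 4: +2 fires, +5 burnt (F count now 2)
Step 5: +3 fires, +2 burnt (F count now 3)
Step 6: +2 fires, +3 burnt (F count now 2)
Step 7: +0 fires, +2 burnt (F count now 0)
Fire out after step 7
Initially T: 23, now '.': 28
Total burnt (originally-T cells now '.'): 21

Answer: 21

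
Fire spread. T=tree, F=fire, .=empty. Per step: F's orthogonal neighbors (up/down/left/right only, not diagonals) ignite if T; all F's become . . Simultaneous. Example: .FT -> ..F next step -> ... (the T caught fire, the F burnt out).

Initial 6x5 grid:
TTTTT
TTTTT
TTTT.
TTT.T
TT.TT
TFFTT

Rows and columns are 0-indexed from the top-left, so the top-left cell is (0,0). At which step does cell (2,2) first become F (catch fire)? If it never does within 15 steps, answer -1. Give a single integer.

Step 1: cell (2,2)='T' (+3 fires, +2 burnt)
Step 2: cell (2,2)='T' (+4 fires, +3 burnt)
Step 3: cell (2,2)='T' (+4 fires, +4 burnt)
Step 4: cell (2,2)='F' (+4 fires, +4 burnt)
  -> target ignites at step 4
Step 5: cell (2,2)='.' (+4 fires, +4 burnt)
Step 6: cell (2,2)='.' (+3 fires, +4 burnt)
Step 7: cell (2,2)='.' (+2 fires, +3 burnt)
Step 8: cell (2,2)='.' (+1 fires, +2 burnt)
Step 9: cell (2,2)='.' (+0 fires, +1 burnt)
  fire out at step 9

4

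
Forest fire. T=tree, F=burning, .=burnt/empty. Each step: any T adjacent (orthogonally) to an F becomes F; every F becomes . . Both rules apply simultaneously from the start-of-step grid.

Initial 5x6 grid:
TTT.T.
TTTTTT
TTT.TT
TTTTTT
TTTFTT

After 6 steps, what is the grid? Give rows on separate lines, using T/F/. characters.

Step 1: 3 trees catch fire, 1 burn out
  TTT.T.
  TTTTTT
  TTT.TT
  TTTFTT
  TTF.FT
Step 2: 4 trees catch fire, 3 burn out
  TTT.T.
  TTTTTT
  TTT.TT
  TTF.FT
  TF...F
Step 3: 5 trees catch fire, 4 burn out
  TTT.T.
  TTTTTT
  TTF.FT
  TF...F
  F.....
Step 4: 5 trees catch fire, 5 burn out
  TTT.T.
  TTFTFT
  TF...F
  F.....
  ......
Step 5: 6 trees catch fire, 5 burn out
  TTF.F.
  TF.F.F
  F.....
  ......
  ......
Step 6: 2 trees catch fire, 6 burn out
  TF....
  F.....
  ......
  ......
  ......

TF....
F.....
......
......
......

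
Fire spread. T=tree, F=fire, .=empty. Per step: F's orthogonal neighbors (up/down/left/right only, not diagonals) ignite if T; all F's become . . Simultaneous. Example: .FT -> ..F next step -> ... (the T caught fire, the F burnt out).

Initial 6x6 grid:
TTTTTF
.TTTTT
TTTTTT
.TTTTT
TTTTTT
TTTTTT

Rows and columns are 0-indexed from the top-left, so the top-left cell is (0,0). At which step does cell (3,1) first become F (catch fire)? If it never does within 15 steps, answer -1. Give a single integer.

Step 1: cell (3,1)='T' (+2 fires, +1 burnt)
Step 2: cell (3,1)='T' (+3 fires, +2 burnt)
Step 3: cell (3,1)='T' (+4 fires, +3 burnt)
Step 4: cell (3,1)='T' (+5 fires, +4 burnt)
Step 5: cell (3,1)='T' (+6 fires, +5 burnt)
Step 6: cell (3,1)='T' (+4 fires, +6 burnt)
Step 7: cell (3,1)='F' (+4 fires, +4 burnt)
  -> target ignites at step 7
Step 8: cell (3,1)='.' (+2 fires, +4 burnt)
Step 9: cell (3,1)='.' (+2 fires, +2 burnt)
Step 10: cell (3,1)='.' (+1 fires, +2 burnt)
Step 11: cell (3,1)='.' (+0 fires, +1 burnt)
  fire out at step 11

7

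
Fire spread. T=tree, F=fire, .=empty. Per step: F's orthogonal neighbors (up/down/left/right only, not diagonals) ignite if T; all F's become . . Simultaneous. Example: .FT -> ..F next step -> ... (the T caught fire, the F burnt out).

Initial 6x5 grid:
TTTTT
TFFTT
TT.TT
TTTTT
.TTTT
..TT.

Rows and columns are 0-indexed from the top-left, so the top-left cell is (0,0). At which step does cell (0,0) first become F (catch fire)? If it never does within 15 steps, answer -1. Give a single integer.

Step 1: cell (0,0)='T' (+5 fires, +2 burnt)
Step 2: cell (0,0)='F' (+6 fires, +5 burnt)
  -> target ignites at step 2
Step 3: cell (0,0)='.' (+6 fires, +6 burnt)
Step 4: cell (0,0)='.' (+3 fires, +6 burnt)
Step 5: cell (0,0)='.' (+3 fires, +3 burnt)
Step 6: cell (0,0)='.' (+0 fires, +3 burnt)
  fire out at step 6

2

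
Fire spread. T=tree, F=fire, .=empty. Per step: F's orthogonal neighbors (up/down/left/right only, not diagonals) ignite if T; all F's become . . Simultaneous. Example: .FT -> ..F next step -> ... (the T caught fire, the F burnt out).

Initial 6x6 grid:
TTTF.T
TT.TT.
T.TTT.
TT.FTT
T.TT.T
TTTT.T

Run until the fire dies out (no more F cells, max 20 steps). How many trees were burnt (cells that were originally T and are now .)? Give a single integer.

Answer: 24

Derivation:
Step 1: +5 fires, +2 burnt (F count now 5)
Step 2: +7 fires, +5 burnt (F count now 7)
Step 3: +4 fires, +7 burnt (F count now 4)
Step 4: +3 fires, +4 burnt (F count now 3)
Step 5: +2 fires, +3 burnt (F count now 2)
Step 6: +2 fires, +2 burnt (F count now 2)
Step 7: +1 fires, +2 burnt (F count now 1)
Step 8: +0 fires, +1 burnt (F count now 0)
Fire out after step 8
Initially T: 25, now '.': 35
Total burnt (originally-T cells now '.'): 24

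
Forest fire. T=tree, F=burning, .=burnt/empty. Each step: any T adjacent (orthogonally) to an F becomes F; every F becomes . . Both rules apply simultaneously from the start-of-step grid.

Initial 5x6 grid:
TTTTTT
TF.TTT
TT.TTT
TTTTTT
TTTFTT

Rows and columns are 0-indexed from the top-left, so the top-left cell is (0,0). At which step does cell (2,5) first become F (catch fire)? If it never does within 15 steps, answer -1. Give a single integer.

Step 1: cell (2,5)='T' (+6 fires, +2 burnt)
Step 2: cell (2,5)='T' (+9 fires, +6 burnt)
Step 3: cell (2,5)='T' (+6 fires, +9 burnt)
Step 4: cell (2,5)='F' (+3 fires, +6 burnt)
  -> target ignites at step 4
Step 5: cell (2,5)='.' (+2 fires, +3 burnt)
Step 6: cell (2,5)='.' (+0 fires, +2 burnt)
  fire out at step 6

4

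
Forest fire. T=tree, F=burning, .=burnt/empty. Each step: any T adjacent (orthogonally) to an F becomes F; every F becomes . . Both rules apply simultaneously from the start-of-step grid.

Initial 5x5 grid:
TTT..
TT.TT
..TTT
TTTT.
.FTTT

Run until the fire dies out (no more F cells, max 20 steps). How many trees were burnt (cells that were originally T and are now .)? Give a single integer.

Step 1: +2 fires, +1 burnt (F count now 2)
Step 2: +3 fires, +2 burnt (F count now 3)
Step 3: +3 fires, +3 burnt (F count now 3)
Step 4: +1 fires, +3 burnt (F count now 1)
Step 5: +2 fires, +1 burnt (F count now 2)
Step 6: +1 fires, +2 burnt (F count now 1)
Step 7: +0 fires, +1 burnt (F count now 0)
Fire out after step 7
Initially T: 17, now '.': 20
Total burnt (originally-T cells now '.'): 12

Answer: 12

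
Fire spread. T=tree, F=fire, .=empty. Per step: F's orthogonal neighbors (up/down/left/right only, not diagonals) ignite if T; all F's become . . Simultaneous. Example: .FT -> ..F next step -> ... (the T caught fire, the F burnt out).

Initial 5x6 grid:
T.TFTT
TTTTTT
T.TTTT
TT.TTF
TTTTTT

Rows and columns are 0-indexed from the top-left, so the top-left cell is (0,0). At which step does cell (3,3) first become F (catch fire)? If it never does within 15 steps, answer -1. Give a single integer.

Step 1: cell (3,3)='T' (+6 fires, +2 burnt)
Step 2: cell (3,3)='F' (+8 fires, +6 burnt)
  -> target ignites at step 2
Step 3: cell (3,3)='.' (+3 fires, +8 burnt)
Step 4: cell (3,3)='.' (+2 fires, +3 burnt)
Step 5: cell (3,3)='.' (+3 fires, +2 burnt)
Step 6: cell (3,3)='.' (+3 fires, +3 burnt)
Step 7: cell (3,3)='.' (+0 fires, +3 burnt)
  fire out at step 7

2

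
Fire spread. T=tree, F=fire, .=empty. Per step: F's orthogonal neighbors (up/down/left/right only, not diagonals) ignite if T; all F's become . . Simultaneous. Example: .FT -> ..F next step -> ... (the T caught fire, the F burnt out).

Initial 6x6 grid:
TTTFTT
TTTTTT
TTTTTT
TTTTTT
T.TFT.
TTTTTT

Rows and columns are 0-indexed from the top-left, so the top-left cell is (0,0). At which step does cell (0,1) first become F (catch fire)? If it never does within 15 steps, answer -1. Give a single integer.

Step 1: cell (0,1)='T' (+7 fires, +2 burnt)
Step 2: cell (0,1)='F' (+9 fires, +7 burnt)
  -> target ignites at step 2
Step 3: cell (0,1)='.' (+9 fires, +9 burnt)
Step 4: cell (0,1)='.' (+5 fires, +9 burnt)
Step 5: cell (0,1)='.' (+2 fires, +5 burnt)
Step 6: cell (0,1)='.' (+0 fires, +2 burnt)
  fire out at step 6

2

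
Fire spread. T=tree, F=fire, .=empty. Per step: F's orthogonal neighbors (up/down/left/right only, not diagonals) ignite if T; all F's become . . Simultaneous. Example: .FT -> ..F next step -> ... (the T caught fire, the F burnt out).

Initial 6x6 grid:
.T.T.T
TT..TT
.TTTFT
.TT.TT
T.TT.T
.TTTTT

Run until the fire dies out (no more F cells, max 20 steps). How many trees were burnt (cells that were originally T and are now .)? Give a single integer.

Step 1: +4 fires, +1 burnt (F count now 4)
Step 2: +3 fires, +4 burnt (F count now 3)
Step 3: +4 fires, +3 burnt (F count now 4)
Step 4: +4 fires, +4 burnt (F count now 4)
Step 5: +5 fires, +4 burnt (F count now 5)
Step 6: +2 fires, +5 burnt (F count now 2)
Step 7: +0 fires, +2 burnt (F count now 0)
Fire out after step 7
Initially T: 24, now '.': 34
Total burnt (originally-T cells now '.'): 22

Answer: 22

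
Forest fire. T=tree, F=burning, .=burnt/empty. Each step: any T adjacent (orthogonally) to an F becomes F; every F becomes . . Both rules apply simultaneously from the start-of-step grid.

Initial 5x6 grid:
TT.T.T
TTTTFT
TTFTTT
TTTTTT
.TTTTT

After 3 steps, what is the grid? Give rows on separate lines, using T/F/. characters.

Step 1: 7 trees catch fire, 2 burn out
  TT.T.T
  TTFF.F
  TF.FFT
  TTFTTT
  .TTTTT
Step 2: 9 trees catch fire, 7 burn out
  TT.F.F
  TF....
  F....F
  TF.FFT
  .TFTTT
Step 3: 7 trees catch fire, 9 burn out
  TF....
  F.....
  ......
  F....F
  .F.FFT

TF....
F.....
......
F....F
.F.FFT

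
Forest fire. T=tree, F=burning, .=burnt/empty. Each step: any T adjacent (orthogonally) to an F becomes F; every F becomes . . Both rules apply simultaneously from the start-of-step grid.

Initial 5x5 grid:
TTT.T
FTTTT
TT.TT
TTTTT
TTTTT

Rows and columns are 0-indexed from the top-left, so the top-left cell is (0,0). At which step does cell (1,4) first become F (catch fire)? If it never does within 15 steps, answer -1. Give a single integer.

Step 1: cell (1,4)='T' (+3 fires, +1 burnt)
Step 2: cell (1,4)='T' (+4 fires, +3 burnt)
Step 3: cell (1,4)='T' (+4 fires, +4 burnt)
Step 4: cell (1,4)='F' (+4 fires, +4 burnt)
  -> target ignites at step 4
Step 5: cell (1,4)='.' (+4 fires, +4 burnt)
Step 6: cell (1,4)='.' (+2 fires, +4 burnt)
Step 7: cell (1,4)='.' (+1 fires, +2 burnt)
Step 8: cell (1,4)='.' (+0 fires, +1 burnt)
  fire out at step 8

4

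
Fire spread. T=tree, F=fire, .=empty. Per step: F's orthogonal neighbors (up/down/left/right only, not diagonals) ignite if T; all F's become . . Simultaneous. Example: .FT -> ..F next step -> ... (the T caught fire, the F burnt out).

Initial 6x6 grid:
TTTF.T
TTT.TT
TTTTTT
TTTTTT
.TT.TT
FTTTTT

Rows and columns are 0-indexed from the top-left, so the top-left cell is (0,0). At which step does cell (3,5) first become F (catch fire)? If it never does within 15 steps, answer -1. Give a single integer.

Step 1: cell (3,5)='T' (+2 fires, +2 burnt)
Step 2: cell (3,5)='T' (+4 fires, +2 burnt)
Step 3: cell (3,5)='T' (+6 fires, +4 burnt)
Step 4: cell (3,5)='T' (+6 fires, +6 burnt)
Step 5: cell (3,5)='T' (+5 fires, +6 burnt)
Step 6: cell (3,5)='T' (+4 fires, +5 burnt)
Step 7: cell (3,5)='F' (+2 fires, +4 burnt)
  -> target ignites at step 7
Step 8: cell (3,5)='.' (+1 fires, +2 burnt)
Step 9: cell (3,5)='.' (+0 fires, +1 burnt)
  fire out at step 9

7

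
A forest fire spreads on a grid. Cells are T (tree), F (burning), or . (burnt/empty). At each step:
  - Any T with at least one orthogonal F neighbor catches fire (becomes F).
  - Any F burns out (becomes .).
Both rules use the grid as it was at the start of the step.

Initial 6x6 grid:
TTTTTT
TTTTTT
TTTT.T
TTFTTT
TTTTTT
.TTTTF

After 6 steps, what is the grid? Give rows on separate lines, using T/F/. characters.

Step 1: 6 trees catch fire, 2 burn out
  TTTTTT
  TTTTTT
  TTFT.T
  TF.FTT
  TTFTTF
  .TTTF.
Step 2: 11 trees catch fire, 6 burn out
  TTTTTT
  TTFTTT
  TF.F.T
  F...FF
  TF.FF.
  .TFF..
Step 3: 7 trees catch fire, 11 burn out
  TTFTTT
  TF.FTT
  F....F
  ......
  F.....
  .F....
Step 4: 5 trees catch fire, 7 burn out
  TF.FTT
  F...FF
  ......
  ......
  ......
  ......
Step 5: 3 trees catch fire, 5 burn out
  F...FF
  ......
  ......
  ......
  ......
  ......
Step 6: 0 trees catch fire, 3 burn out
  ......
  ......
  ......
  ......
  ......
  ......

......
......
......
......
......
......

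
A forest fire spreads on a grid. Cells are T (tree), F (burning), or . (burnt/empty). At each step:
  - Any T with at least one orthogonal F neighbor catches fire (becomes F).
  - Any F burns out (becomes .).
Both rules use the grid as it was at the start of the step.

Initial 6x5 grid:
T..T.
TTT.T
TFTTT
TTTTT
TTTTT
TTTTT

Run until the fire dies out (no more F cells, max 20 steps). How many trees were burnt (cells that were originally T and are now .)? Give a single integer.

Step 1: +4 fires, +1 burnt (F count now 4)
Step 2: +6 fires, +4 burnt (F count now 6)
Step 3: +6 fires, +6 burnt (F count now 6)
Step 4: +5 fires, +6 burnt (F count now 5)
Step 5: +2 fires, +5 burnt (F count now 2)
Step 6: +1 fires, +2 burnt (F count now 1)
Step 7: +0 fires, +1 burnt (F count now 0)
Fire out after step 7
Initially T: 25, now '.': 29
Total burnt (originally-T cells now '.'): 24

Answer: 24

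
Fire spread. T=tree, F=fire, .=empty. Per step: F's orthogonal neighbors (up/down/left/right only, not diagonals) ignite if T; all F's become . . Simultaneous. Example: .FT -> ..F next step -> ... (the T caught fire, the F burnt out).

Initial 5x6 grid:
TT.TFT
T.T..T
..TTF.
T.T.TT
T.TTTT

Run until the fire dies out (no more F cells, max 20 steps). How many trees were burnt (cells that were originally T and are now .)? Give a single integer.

Step 1: +4 fires, +2 burnt (F count now 4)
Step 2: +4 fires, +4 burnt (F count now 4)
Step 3: +4 fires, +4 burnt (F count now 4)
Step 4: +1 fires, +4 burnt (F count now 1)
Step 5: +0 fires, +1 burnt (F count now 0)
Fire out after step 5
Initially T: 18, now '.': 25
Total burnt (originally-T cells now '.'): 13

Answer: 13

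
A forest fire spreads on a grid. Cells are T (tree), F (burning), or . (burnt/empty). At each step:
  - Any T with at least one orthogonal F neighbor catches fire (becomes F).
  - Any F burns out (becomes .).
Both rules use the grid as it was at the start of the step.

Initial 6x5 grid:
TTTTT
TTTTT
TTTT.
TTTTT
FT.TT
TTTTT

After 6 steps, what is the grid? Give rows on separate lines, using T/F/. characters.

Step 1: 3 trees catch fire, 1 burn out
  TTTTT
  TTTTT
  TTTT.
  FTTTT
  .F.TT
  FTTTT
Step 2: 3 trees catch fire, 3 burn out
  TTTTT
  TTTTT
  FTTT.
  .FTTT
  ...TT
  .FTTT
Step 3: 4 trees catch fire, 3 burn out
  TTTTT
  FTTTT
  .FTT.
  ..FTT
  ...TT
  ..FTT
Step 4: 5 trees catch fire, 4 burn out
  FTTTT
  .FTTT
  ..FT.
  ...FT
  ...TT
  ...FT
Step 5: 6 trees catch fire, 5 burn out
  .FTTT
  ..FTT
  ...F.
  ....F
  ...FT
  ....F
Step 6: 3 trees catch fire, 6 burn out
  ..FTT
  ...FT
  .....
  .....
  ....F
  .....

..FTT
...FT
.....
.....
....F
.....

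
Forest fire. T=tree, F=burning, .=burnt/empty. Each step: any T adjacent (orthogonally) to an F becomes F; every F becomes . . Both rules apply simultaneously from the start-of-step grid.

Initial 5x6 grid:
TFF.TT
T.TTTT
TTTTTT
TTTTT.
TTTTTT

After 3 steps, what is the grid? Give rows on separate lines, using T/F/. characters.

Step 1: 2 trees catch fire, 2 burn out
  F...TT
  T.FTTT
  TTTTTT
  TTTTT.
  TTTTTT
Step 2: 3 trees catch fire, 2 burn out
  ....TT
  F..FTT
  TTFTTT
  TTTTT.
  TTTTTT
Step 3: 5 trees catch fire, 3 burn out
  ....TT
  ....FT
  FF.FTT
  TTFTT.
  TTTTTT

....TT
....FT
FF.FTT
TTFTT.
TTTTTT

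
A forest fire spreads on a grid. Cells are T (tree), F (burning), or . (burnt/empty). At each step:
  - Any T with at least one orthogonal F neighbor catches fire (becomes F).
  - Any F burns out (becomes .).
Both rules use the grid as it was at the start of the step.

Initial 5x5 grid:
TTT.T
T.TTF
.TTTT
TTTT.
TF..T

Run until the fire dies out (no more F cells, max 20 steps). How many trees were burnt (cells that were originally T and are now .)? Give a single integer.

Step 1: +5 fires, +2 burnt (F count now 5)
Step 2: +5 fires, +5 burnt (F count now 5)
Step 3: +3 fires, +5 burnt (F count now 3)
Step 4: +1 fires, +3 burnt (F count now 1)
Step 5: +1 fires, +1 burnt (F count now 1)
Step 6: +1 fires, +1 burnt (F count now 1)
Step 7: +0 fires, +1 burnt (F count now 0)
Fire out after step 7
Initially T: 17, now '.': 24
Total burnt (originally-T cells now '.'): 16

Answer: 16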